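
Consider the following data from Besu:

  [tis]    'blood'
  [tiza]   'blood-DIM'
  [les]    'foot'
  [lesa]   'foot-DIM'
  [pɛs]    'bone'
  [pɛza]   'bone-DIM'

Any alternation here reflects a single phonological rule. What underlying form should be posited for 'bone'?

'bone' shows [s] ~ [z] at the end of the stem ([pɛs] vs [pɛza]).
Compare 'foot', with invariant [s] in [les] and [lesa]: an analysis with underlying /s/ and a rule producing [z] before the DIM suffix would wrongly predict alternation here too.
The underlying segment must be /z/; voiced obstruents become voiceless word-finally, yielding [s] there.

/pɛz/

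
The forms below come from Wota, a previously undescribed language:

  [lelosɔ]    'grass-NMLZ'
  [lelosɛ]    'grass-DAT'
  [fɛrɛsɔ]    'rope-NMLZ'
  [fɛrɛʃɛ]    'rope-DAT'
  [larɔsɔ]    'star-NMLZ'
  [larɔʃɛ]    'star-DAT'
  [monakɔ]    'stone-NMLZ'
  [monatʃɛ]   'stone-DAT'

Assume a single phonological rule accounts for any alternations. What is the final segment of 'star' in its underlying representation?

In [larɔsɔ] and [larɔʃɛ] the final segment of 'star' alternates: [s] ~ [ʃ].
If /s/ were underlying and a rule turned it into [ʃ] before the DAT suffix, 'grass' would also alternate; but it has [s] in both [lelosɔ] and [lelosɛ].
The underlying segment must be /ʃ/; palato-alveolar /tʃ/ and /ʃ/ become [k] and [s] when no front vowel follows, yielding [s] there.

/ʃ/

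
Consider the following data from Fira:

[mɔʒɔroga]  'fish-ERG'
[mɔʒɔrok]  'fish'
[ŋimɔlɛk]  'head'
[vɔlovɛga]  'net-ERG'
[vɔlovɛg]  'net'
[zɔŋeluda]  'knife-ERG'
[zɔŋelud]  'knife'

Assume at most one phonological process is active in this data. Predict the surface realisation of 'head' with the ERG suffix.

In [mɔʒɔroga] and [mɔʒɔrok] the final segment of 'fish' alternates: [g] ~ [k].
If /g/ were underlying and a rule turned it into [k] in isolation, 'net' would also alternate; but it has [g] in both [vɔlovɛga] and [vɔlovɛg].
Therefore /k/ is basic and [g] is derived by intervocalic voicing (voiceless stops become voiced between vowels).
The one attested form of 'head', [ŋimɔlɛk], shows underlying /ŋimɔlɛk/. Applying the same rule between vowels gives [ŋimɔlɛga].

[ŋimɔlɛga]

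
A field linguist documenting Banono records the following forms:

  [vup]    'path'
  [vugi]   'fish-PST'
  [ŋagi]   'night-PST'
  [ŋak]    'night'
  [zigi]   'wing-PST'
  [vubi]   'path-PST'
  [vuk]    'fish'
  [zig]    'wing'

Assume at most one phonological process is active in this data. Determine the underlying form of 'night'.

/ŋak/

'night' shows [g] ~ [k] at the end of the stem ([ŋagi] vs [ŋak]).
The stem 'wing' ([zigi], [zig]) shows [g] unchanged in both environments, so [g] cannot be basic with [k] derived in isolation.
The alternation reflects intervocalic voicing: voiceless stops become voiced between vowels. /k/ is underlying.
So 'night' = /ŋak/.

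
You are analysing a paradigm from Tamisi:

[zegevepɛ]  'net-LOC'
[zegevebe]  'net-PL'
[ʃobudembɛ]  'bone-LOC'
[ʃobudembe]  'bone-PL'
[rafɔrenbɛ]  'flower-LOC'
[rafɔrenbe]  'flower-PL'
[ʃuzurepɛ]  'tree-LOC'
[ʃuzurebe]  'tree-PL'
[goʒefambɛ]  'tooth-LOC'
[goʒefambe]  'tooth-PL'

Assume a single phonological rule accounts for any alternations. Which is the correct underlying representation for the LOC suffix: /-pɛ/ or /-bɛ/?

The LOC suffix surfaces as [-bɛ] and [-pɛ], depending on the final segment of the stem.
The PL suffix, which begins with [b], is invariant after every stem; so [b] is not altered by any rule here.
So the underlying form is /-pɛ/, and voiceless stops become voiced after a nasal.

/-pɛ/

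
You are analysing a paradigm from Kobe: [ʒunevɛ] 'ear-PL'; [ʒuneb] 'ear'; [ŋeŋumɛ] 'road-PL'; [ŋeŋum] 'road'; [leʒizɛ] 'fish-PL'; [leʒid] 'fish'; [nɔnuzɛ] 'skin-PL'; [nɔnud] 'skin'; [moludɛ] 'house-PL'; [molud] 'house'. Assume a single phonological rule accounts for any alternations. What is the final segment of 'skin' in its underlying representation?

/z/

In [nɔnuzɛ] and [nɔnud] the final segment of 'skin' alternates: [z] ~ [d].
Compare 'house', with invariant [d] in [moludɛ] and [molud]: an analysis with underlying /d/ and a rule producing [z] before the PL suffix would wrongly predict alternation here too.
So /z/ is underlying, and a rule of word-final hardening — voiced fricatives become stops word-finally — gives [d].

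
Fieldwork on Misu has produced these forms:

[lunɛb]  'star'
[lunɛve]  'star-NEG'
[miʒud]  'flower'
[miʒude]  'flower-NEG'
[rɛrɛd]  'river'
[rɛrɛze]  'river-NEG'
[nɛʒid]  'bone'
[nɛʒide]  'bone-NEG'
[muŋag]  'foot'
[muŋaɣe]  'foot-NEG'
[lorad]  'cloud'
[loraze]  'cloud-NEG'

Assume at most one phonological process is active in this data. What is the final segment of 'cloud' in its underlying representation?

/z/

The stem for 'cloud' ends in [d] in [lorad] but [z] in [loraze].
If /d/ were underlying and a rule turned it into [z] before the NEG suffix, 'flower' would also alternate; but it has [d] in both [miʒud] and [miʒude].
So /z/ is underlying, and a rule of word-final hardening — voiced fricatives become stops word-finally — gives [d].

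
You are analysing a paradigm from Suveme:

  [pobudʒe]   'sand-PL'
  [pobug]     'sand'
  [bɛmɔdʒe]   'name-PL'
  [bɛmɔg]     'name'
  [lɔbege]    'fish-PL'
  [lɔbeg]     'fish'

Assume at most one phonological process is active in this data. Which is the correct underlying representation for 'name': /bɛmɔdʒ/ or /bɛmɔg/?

The root 'name' surfaces as [bɛmɔdʒe] and [bɛmɔg], with a stem-final [dʒ] ~ [g] alternation.
But 'fish' keeps [g] in both environments ([lɔbege], [lɔbeg]), so there is no rule changing /g/ to [dʒ] before the PL suffix.
The underlying segment must be /dʒ/; palato-alveolar /dʒ/ becomes [g] when no front vowel follows, yielding [g] there.

/bɛmɔdʒ/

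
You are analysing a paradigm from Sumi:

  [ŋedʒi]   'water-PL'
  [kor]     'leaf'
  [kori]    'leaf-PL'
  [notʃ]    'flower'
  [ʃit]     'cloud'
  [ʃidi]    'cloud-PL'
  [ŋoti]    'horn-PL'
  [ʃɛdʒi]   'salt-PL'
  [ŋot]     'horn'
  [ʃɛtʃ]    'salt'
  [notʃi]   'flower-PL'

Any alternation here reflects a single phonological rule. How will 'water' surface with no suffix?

The stem for 'salt' ends in [tʃ] in [ʃɛtʃ] but [dʒ] in [ʃɛdʒi].
But 'flower' keeps [tʃ] in both environments ([notʃ], [notʃi]), so there is no rule changing /tʃ/ to [dʒ] before the PL suffix.
The underlying segment must be /dʒ/; voiced obstruents become voiceless word-finally, yielding [tʃ] there.
The one attested form of 'water', [ŋedʒi], shows underlying /ŋedʒ/. Applying the same rule word-finally gives [ŋetʃ].

[ŋetʃ]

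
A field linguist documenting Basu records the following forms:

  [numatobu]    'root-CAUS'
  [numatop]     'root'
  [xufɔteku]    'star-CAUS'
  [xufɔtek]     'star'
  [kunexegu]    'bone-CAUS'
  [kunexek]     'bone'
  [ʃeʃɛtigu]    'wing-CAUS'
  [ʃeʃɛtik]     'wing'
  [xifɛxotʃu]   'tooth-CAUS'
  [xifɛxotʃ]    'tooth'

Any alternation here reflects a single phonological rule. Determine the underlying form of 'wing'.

'wing' shows [g] ~ [k] at the end of the stem ([ʃeʃɛtigu] vs [ʃeʃɛtik]).
If /k/ were underlying and a rule turned it into [g] before the CAUS suffix, 'star' would also alternate; but it has [k] in both [xufɔteku] and [xufɔtek].
The underlying segment must be /g/; voiced obstruents become voiceless word-finally, yielding [k] there.

/ʃeʃɛtig/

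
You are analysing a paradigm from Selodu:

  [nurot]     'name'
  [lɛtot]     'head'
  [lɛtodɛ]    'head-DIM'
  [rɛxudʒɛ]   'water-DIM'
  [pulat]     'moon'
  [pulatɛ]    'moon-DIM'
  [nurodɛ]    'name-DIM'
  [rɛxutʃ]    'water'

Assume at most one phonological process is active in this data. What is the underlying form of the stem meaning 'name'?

The stem for 'name' ends in [t] in [nurot] but [d] in [nurodɛ].
But 'moon' keeps [t] in both environments ([pulat], [pulatɛ]), so there is no rule changing /t/ to [d] before the DIM suffix.
Therefore /d/ is basic and [t] is derived by word-final obstruent devoicing (voiced obstruents become voiceless word-finally).
So 'name' = /nurod/.

/nurod/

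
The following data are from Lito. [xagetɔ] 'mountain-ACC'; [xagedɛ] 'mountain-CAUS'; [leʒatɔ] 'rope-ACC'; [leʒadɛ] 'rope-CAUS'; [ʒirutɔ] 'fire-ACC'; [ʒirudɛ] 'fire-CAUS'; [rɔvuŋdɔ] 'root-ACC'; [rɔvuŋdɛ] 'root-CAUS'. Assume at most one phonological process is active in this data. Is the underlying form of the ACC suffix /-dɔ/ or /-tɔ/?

The ACC morpheme has two allomorphs, [-dɔ] and [-tɔ].
By contrast the CAUS suffix keeps its initial [d] throughout — that segment must be underlying.
So the underlying form is /-tɔ/, and voiceless stops become voiced after a nasal.

/-tɔ/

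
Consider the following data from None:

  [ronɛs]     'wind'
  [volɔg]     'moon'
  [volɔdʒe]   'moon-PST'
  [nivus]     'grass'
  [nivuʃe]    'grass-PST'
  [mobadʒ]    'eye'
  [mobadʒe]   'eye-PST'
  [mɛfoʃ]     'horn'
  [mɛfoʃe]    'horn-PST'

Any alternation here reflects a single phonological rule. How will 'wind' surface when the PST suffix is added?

In [nivus] and [nivuʃe] the final segment of 'grass' alternates: [s] ~ [ʃ].
If /ʃ/ were underlying and a rule turned it into [s] in isolation, 'horn' would also alternate; but it has [ʃ] in both [mɛfoʃ] and [mɛfoʃe].
The underlying segment must be /s/; /g/ and /s/ become palato-alveolar [dʒ] and [ʃ] before a front vowel, yielding [ʃ] there.
From [ronɛs] the stem 'wind' is /ronɛs/; before a front vowel this yields [ronɛʃe].

[ronɛʃe]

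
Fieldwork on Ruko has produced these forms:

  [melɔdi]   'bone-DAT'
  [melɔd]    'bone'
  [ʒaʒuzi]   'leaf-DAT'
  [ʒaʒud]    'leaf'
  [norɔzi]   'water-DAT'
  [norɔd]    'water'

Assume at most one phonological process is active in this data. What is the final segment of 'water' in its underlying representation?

/z/

The root 'water' surfaces as [norɔzi] and [norɔd], with a stem-final [z] ~ [d] alternation.
But 'bone' keeps [d] in both environments ([melɔdi], [melɔd]), so there is no rule changing /d/ to [z] before the DAT suffix.
The alternation reflects word-final hardening: voiced fricatives become stops word-finally. /z/ is underlying.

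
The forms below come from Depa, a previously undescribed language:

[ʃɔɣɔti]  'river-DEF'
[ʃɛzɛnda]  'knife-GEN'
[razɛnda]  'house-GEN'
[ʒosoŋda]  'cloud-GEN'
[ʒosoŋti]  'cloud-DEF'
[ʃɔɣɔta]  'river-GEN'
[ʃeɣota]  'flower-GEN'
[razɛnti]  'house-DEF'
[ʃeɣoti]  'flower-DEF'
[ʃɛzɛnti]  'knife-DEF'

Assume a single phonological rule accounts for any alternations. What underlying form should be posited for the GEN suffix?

/-da/

The GEN morpheme has two allomorphs, [-da] and [-ta].
The DEF suffix, which begins with [t], is invariant after every stem; so [t] is not altered by any rule here.
So the underlying form is /-da/, and voiced stops become voiceless after a vowel.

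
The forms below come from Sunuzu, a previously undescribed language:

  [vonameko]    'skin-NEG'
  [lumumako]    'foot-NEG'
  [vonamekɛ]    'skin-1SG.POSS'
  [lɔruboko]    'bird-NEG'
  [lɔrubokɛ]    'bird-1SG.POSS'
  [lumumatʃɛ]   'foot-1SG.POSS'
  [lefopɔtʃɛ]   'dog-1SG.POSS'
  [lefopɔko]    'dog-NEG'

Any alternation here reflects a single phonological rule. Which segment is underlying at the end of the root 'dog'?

/tʃ/

'dog' shows [k] ~ [tʃ] at the end of the stem ([lefopɔko] vs [lefopɔtʃɛ]).
The stem 'bird' ([lɔruboko], [lɔrubokɛ]) shows [k] unchanged in both environments, so [k] cannot be basic with [tʃ] derived before the 1SG.POSS suffix.
The alternation reflects depalatalization: palato-alveolar /tʃ/ becomes [k] when no front vowel follows. /tʃ/ is underlying.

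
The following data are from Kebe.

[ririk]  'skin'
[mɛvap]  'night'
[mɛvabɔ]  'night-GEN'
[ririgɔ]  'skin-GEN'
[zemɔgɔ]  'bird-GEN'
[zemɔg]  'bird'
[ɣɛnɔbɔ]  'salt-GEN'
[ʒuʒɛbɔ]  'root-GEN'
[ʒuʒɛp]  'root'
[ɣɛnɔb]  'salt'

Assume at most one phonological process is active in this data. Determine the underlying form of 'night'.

'night' shows [p] ~ [b] at the end of the stem ([mɛvap] vs [mɛvabɔ]).
But 'salt' keeps [b] in both environments ([ɣɛnɔb], [ɣɛnɔbɔ]), so there is no rule changing /b/ to [p] in isolation.
So /p/ is underlying, and a rule of intervocalic voicing — voiceless stops become voiced between vowels — gives [b].

/mɛvap/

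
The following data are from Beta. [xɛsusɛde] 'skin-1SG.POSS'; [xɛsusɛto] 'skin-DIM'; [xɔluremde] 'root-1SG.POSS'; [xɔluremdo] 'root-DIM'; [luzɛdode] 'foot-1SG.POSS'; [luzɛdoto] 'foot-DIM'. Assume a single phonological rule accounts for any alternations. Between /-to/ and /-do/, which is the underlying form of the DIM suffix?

The DIM suffix surfaces as [-do] and [-to], depending on the final segment of the stem.
By contrast the 1SG.POSS suffix keeps its initial [d] throughout — that segment must be underlying.
So the underlying form is /-to/, and voiceless stops become voiced after a nasal.

/-to/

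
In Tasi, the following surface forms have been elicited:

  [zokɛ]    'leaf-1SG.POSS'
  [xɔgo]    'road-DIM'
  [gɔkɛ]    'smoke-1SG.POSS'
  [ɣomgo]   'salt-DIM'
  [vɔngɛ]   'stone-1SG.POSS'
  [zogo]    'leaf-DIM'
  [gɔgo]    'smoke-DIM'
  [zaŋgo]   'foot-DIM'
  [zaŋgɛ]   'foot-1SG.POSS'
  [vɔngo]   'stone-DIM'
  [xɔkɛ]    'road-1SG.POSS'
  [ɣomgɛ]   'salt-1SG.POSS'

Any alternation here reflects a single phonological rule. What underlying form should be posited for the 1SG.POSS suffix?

The 1SG.POSS suffix surfaces as [-gɛ] and [-kɛ], depending on the final segment of the stem.
The DIM suffix, which begins with [g], is invariant after every stem; so [g] is not altered by any rule here.
The 1SG.POSS suffix is therefore /-kɛ/ underlyingly, with post-nasal voicing: voiceless stops become voiced after a nasal.

/-kɛ/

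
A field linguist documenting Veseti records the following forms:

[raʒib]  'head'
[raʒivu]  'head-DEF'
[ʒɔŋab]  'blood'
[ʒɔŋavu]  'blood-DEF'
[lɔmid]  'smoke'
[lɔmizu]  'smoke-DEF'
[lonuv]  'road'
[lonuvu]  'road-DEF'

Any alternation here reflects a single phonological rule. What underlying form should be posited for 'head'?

/raʒib/

The root 'head' surfaces as [raʒib] and [raʒivu], with a stem-final [b] ~ [v] alternation.
The stem 'road' ([lonuv], [lonuvu]) shows [v] unchanged in both environments, so [v] cannot be basic with [b] derived in isolation.
So /b/ is underlying, and a rule of intervocalic spirantization — voiced stops become fricatives between vowels — gives [v].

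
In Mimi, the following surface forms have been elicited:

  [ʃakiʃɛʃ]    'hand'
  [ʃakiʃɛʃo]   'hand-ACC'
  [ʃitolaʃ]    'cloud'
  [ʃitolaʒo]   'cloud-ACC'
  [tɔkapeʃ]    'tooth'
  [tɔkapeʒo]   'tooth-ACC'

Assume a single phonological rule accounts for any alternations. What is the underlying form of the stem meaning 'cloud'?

/ʃitolaʒ/

In [ʃitolaʃ] and [ʃitolaʒo] the final segment of 'cloud' alternates: [ʃ] ~ [ʒ].
If /ʃ/ were underlying and a rule turned it into [ʒ] before the ACC suffix, 'hand' would also alternate; but it has [ʃ] in both [ʃakiʃɛʃ] and [ʃakiʃɛʃo].
Therefore /ʒ/ is basic and [ʃ] is derived by word-final obstruent devoicing (voiced obstruents become voiceless word-finally).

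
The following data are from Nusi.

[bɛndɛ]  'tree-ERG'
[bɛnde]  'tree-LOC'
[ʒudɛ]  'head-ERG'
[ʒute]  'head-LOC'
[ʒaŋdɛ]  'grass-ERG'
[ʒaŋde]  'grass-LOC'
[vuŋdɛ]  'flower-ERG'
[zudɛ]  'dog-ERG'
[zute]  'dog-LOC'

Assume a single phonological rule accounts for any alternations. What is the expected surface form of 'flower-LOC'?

[vuŋde]

The LOC morpheme has two allomorphs, [-de] and [-te].
The ERG suffix, which begins with [d], is invariant after every stem; so [d] is not altered by any rule here.
So the underlying form is /-te/, and voiceless stops become voiced after a nasal.
After 'flower', which ends in a nasal, the suffix surfaces as [-de], giving [vuŋde].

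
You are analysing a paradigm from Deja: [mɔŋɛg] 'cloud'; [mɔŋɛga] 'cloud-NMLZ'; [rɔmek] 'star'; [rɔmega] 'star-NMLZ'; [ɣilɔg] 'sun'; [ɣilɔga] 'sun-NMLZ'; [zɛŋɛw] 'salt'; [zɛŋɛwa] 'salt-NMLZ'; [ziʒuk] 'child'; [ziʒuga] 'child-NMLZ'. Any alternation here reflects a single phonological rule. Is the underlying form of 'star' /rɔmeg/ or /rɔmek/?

The stem for 'star' ends in [k] in [rɔmek] but [g] in [rɔmega].
Compare 'sun', with invariant [g] in [ɣilɔg] and [ɣilɔga]: an analysis with underlying /g/ and a rule producing [k] in isolation would wrongly predict alternation here too.
The alternation reflects intervocalic voicing: voiceless stops become voiced between vowels. /k/ is underlying.

/rɔmek/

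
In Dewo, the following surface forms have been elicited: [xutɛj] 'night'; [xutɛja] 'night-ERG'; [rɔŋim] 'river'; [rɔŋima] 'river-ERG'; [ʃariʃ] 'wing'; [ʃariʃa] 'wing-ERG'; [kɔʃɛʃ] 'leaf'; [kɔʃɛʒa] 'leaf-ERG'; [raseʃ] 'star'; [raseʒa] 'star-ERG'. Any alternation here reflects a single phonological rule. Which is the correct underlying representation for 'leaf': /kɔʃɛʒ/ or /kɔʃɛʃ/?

The stem for 'leaf' ends in [ʃ] in [kɔʃɛʃ] but [ʒ] in [kɔʃɛʒa].
Compare 'wing', with invariant [ʃ] in [ʃariʃ] and [ʃariʃa]: an analysis with underlying /ʃ/ and a rule producing [ʒ] before the ERG suffix would wrongly predict alternation here too.
So /ʒ/ is underlying, and a rule of word-final obstruent devoicing — voiced obstruents become voiceless word-finally — gives [ʃ].

/kɔʃɛʒ/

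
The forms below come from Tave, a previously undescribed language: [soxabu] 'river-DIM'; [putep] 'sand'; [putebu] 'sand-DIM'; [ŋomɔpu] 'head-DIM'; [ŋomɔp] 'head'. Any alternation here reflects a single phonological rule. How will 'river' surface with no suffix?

'sand' shows [b] ~ [p] at the end of the stem ([putebu] vs [putep]).
The stem 'head' ([ŋomɔpu], [ŋomɔp]) shows [p] unchanged in both environments, so [p] cannot be basic with [b] derived before the DIM suffix.
The alternation reflects word-final obstruent devoicing: voiced obstruents become voiceless word-finally. /b/ is underlying.
From [soxabu] the stem 'river' is /soxab/; word-finally this yields [soxap].

[soxap]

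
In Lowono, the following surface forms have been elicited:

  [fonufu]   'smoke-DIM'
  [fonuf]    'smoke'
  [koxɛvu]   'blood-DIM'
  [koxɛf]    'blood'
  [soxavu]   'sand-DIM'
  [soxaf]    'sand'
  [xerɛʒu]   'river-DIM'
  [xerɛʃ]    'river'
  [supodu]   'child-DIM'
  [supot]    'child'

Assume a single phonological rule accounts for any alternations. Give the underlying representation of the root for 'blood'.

'blood' shows [v] ~ [f] at the end of the stem ([koxɛvu] vs [koxɛf]).
If /f/ were underlying and a rule turned it into [v] before the DIM suffix, 'smoke' would also alternate; but it has [f] in both [fonufu] and [fonuf].
Therefore /v/ is basic and [f] is derived by word-final obstruent devoicing (voiced obstruents become voiceless word-finally).

/koxɛv/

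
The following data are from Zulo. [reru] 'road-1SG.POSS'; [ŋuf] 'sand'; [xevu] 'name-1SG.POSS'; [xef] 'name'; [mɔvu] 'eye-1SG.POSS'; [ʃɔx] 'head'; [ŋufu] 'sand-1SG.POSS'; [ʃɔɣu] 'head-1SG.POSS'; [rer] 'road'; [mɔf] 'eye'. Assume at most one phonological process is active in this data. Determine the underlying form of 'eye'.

The stem for 'eye' ends in [v] in [mɔvu] but [f] in [mɔf].
Compare 'sand', with invariant [f] in [ŋufu] and [ŋuf]: an analysis with underlying /f/ and a rule producing [v] before the 1SG.POSS suffix would wrongly predict alternation here too.
The underlying segment must be /v/; voiced obstruents become voiceless word-finally, yielding [f] there.

/mɔv/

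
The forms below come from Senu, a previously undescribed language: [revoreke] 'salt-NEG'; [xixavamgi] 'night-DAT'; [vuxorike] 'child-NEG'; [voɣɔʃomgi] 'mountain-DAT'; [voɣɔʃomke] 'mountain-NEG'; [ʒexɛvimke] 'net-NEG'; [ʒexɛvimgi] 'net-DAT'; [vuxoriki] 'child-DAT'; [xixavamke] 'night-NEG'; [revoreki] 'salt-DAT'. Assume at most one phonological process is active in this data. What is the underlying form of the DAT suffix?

The DAT suffix surfaces as [-gi] and [-ki], depending on the final segment of the stem.
By contrast the NEG suffix keeps its initial [k] throughout — that segment must be underlying.
The DAT suffix is therefore /-gi/ underlyingly, with post-vocalic devoicing: voiced stops become voiceless after a vowel.

/-gi/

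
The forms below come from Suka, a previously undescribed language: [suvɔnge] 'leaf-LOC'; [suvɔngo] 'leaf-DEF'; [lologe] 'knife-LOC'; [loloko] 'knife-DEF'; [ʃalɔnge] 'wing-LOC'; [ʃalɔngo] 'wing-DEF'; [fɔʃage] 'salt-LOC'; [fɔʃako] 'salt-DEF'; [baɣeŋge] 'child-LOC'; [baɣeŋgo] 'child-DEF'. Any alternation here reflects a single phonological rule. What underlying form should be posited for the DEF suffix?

/-ko/

The DEF suffix surfaces as [-go] and [-ko], depending on the final segment of the stem.
By contrast the LOC suffix keeps its initial [g] throughout — that segment must be underlying.
So the underlying form is /-ko/, and voiceless stops become voiced after a nasal.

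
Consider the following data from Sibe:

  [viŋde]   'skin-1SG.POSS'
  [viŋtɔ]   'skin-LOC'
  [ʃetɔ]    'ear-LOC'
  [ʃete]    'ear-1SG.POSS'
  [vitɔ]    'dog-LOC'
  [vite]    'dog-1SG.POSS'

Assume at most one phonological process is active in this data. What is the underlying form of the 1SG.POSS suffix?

The 1SG.POSS morpheme has two allomorphs, [-de] and [-te].
The LOC suffix, which begins with [t], is invariant after every stem; so [t] is not altered by any rule here.
So the underlying form is /-de/, and voiced stops become voiceless after a vowel.

/-de/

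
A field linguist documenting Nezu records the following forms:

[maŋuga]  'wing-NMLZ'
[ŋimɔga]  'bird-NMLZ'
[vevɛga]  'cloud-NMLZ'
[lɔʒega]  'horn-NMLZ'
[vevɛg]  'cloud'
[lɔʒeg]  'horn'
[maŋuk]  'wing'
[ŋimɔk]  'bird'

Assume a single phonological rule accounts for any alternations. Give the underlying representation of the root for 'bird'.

'bird' shows [k] ~ [g] at the end of the stem ([ŋimɔk] vs [ŋimɔga]).
Compare 'cloud', with invariant [g] in [vevɛg] and [vevɛga]: an analysis with underlying /g/ and a rule producing [k] in isolation would wrongly predict alternation here too.
So /k/ is underlying, and a rule of intervocalic voicing — voiceless stops become voiced between vowels — gives [g].

/ŋimɔk/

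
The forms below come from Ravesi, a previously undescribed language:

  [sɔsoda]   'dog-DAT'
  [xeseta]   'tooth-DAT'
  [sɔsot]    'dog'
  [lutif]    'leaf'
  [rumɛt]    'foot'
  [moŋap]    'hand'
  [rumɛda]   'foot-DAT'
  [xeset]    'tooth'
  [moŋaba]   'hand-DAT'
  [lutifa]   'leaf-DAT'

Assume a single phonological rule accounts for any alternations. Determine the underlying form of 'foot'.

'foot' shows [d] ~ [t] at the end of the stem ([rumɛda] vs [rumɛt]).
The stem 'tooth' ([xeseta], [xeset]) shows [t] unchanged in both environments, so [t] cannot be basic with [d] derived before the DAT suffix.
So /d/ is underlying, and a rule of word-final obstruent devoicing — voiced obstruents become voiceless word-finally — gives [t].
Hence 'foot' is /rumɛd/ underlyingly.

/rumɛd/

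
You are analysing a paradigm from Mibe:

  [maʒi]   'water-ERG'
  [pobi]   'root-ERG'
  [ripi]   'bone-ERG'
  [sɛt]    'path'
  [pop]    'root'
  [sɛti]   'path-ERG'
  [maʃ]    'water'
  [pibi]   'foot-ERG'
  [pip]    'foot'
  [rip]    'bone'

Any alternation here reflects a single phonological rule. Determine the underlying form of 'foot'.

'foot' shows [p] ~ [b] at the end of the stem ([pip] vs [pibi]).
Compare 'bone', with invariant [p] in [rip] and [ripi]: an analysis with underlying /p/ and a rule producing [b] before the ERG suffix would wrongly predict alternation here too.
The alternation reflects word-final obstruent devoicing: voiced obstruents become voiceless word-finally. /b/ is underlying.
Hence 'foot' is /pib/ underlyingly.

/pib/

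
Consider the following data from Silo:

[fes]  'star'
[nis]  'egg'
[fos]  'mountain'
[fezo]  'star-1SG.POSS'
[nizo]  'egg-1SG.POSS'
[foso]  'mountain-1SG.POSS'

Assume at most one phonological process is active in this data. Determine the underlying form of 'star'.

The root 'star' surfaces as [fezo] and [fes], with a stem-final [z] ~ [s] alternation.
But 'mountain' keeps [s] in both environments ([foso], [fos]), so there is no rule changing /s/ to [z] before the 1SG.POSS suffix.
So /z/ is underlying, and a rule of word-final obstruent devoicing — voiced obstruents become voiceless word-finally — gives [s].
Hence 'star' is /fez/ underlyingly.

/fez/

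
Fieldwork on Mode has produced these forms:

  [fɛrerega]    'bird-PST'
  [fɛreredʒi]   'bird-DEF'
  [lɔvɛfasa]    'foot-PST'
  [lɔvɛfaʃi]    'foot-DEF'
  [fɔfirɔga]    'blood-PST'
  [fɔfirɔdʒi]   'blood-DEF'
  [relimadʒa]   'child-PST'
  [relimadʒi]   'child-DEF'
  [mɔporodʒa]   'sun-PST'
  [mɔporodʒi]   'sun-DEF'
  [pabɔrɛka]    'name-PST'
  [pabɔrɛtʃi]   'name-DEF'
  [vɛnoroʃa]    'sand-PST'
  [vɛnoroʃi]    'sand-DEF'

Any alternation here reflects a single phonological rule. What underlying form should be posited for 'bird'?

The stem for 'bird' ends in [g] in [fɛrerega] but [dʒ] in [fɛreredʒi].
If /dʒ/ were underlying and a rule turned it into [g] before the PST suffix, 'sun' would also alternate; but it has [dʒ] in both [mɔporodʒa] and [mɔporodʒi].
The underlying segment must be /g/; /k/, /g/ and /s/ become palato-alveolar [tʃ], [dʒ] and [ʃ] before a front vowel, yielding [dʒ] there.

/fɛrereg/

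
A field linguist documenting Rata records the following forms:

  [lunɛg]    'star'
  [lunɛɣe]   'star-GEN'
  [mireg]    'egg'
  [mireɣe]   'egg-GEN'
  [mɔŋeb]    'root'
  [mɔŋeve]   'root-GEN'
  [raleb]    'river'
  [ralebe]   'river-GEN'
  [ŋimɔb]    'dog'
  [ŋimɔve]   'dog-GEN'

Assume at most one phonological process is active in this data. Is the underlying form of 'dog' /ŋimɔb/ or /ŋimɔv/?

/ŋimɔv/

In [ŋimɔb] and [ŋimɔve] the final segment of 'dog' alternates: [b] ~ [v].
The stem 'river' ([raleb], [ralebe]) shows [b] unchanged in both environments, so [b] cannot be basic with [v] derived before the GEN suffix.
Therefore /v/ is basic and [b] is derived by word-final hardening (voiced fricatives become stops word-finally).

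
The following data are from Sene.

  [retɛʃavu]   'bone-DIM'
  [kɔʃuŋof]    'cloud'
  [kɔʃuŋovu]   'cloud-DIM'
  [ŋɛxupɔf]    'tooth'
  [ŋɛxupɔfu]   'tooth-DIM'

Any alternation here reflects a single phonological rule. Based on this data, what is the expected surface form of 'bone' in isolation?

In [kɔʃuŋof] and [kɔʃuŋovu] the final segment of 'cloud' alternates: [f] ~ [v].
But 'tooth' keeps [f] in both environments ([ŋɛxupɔf], [ŋɛxupɔfu]), so there is no rule changing /f/ to [v] before the DIM suffix.
The alternation reflects word-final obstruent devoicing: voiced obstruents become voiceless word-finally. /v/ is underlying.
The one attested form of 'bone', [retɛʃavu], shows underlying /retɛʃav/. Applying the same rule word-finally gives [retɛʃaf].

[retɛʃaf]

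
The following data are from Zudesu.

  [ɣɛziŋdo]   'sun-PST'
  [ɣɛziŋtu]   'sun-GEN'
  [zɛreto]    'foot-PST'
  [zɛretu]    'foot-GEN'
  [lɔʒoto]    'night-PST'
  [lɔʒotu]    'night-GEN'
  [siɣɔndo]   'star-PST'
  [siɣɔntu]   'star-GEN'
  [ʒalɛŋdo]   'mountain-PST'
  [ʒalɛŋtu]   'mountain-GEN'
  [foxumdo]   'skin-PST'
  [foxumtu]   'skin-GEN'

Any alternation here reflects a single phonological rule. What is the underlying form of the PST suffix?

The PST morpheme has two allomorphs, [-do] and [-to].
By contrast the GEN suffix keeps its initial [t] throughout — that segment must be underlying.
So the underlying form is /-do/, and voiced stops become voiceless after a vowel.

/-do/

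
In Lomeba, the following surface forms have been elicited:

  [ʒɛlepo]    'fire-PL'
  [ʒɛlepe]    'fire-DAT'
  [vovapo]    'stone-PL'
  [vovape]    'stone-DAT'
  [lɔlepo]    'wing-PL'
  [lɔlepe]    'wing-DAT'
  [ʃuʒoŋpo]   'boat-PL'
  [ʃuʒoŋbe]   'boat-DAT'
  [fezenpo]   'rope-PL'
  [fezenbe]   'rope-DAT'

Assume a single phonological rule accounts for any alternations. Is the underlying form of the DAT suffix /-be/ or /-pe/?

/-be/

The DAT suffix surfaces as [-be] and [-pe], depending on the final segment of the stem.
By contrast the PL suffix keeps its initial [p] throughout — that segment must be underlying.
The DAT suffix is therefore /-be/ underlyingly, with post-vocalic devoicing: voiced stops become voiceless after a vowel.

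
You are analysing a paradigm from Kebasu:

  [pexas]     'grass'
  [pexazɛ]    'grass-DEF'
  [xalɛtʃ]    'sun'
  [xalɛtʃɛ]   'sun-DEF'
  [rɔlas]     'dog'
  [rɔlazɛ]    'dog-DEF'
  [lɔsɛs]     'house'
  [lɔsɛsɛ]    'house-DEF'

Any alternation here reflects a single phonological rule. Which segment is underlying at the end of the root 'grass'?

The stem for 'grass' ends in [s] in [pexas] but [z] in [pexazɛ].
If /s/ were underlying and a rule turned it into [z] before the DEF suffix, 'house' would also alternate; but it has [s] in both [lɔsɛs] and [lɔsɛsɛ].
Therefore /z/ is basic and [s] is derived by word-final obstruent devoicing (voiced obstruents become voiceless word-finally).

/z/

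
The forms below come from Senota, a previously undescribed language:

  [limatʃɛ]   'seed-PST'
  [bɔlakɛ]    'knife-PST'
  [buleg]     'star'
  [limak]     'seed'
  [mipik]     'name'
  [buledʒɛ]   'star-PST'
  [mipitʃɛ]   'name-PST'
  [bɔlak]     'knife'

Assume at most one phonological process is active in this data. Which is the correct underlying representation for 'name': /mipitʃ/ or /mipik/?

/mipitʃ/

The stem for 'name' ends in [k] in [mipik] but [tʃ] in [mipitʃɛ].
Compare 'knife', with invariant [k] in [bɔlak] and [bɔlakɛ]: an analysis with underlying /k/ and a rule producing [tʃ] before the PST suffix would wrongly predict alternation here too.
The alternation reflects depalatalization: palato-alveolar /tʃ/ and /dʒ/ become [k] and [g] when no front vowel follows. /tʃ/ is underlying.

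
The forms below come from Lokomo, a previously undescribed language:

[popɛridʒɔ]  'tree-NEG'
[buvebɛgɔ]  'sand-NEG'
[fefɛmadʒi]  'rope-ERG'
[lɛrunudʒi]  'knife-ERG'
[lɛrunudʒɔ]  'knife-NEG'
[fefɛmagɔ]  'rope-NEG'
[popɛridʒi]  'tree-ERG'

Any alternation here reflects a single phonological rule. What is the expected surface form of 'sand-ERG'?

[buvebɛdʒi]

The stem for 'rope' ends in [dʒ] in [fefɛmadʒi] but [g] in [fefɛmagɔ].
Compare 'knife', with invariant [dʒ] in [lɛrunudʒi] and [lɛrunudʒɔ]: an analysis with underlying /dʒ/ and a rule producing [g] before the NEG suffix would wrongly predict alternation here too.
So /g/ is underlying, and a rule of palatalization before a front vowel — /g/ becomes palato-alveolar [dʒ] before a front vowel — gives [dʒ].
The one attested form of 'sand', [buvebɛgɔ], shows underlying /buvebɛg/. Applying the same rule before a front vowel gives [buvebɛdʒi].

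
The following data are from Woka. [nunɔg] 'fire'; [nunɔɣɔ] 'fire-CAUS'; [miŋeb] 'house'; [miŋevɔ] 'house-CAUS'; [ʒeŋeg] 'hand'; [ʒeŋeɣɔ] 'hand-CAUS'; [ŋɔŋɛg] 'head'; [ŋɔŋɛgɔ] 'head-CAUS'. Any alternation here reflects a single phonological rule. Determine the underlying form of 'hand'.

The stem for 'hand' ends in [g] in [ʒeŋeg] but [ɣ] in [ʒeŋeɣɔ].
The stem 'head' ([ŋɔŋɛg], [ŋɔŋɛgɔ]) shows [g] unchanged in both environments, so [g] cannot be basic with [ɣ] derived before the CAUS suffix.
The underlying segment must be /ɣ/; voiced fricatives become stops word-finally, yielding [g] there.
Hence 'hand' is /ʒeŋeɣ/ underlyingly.

/ʒeŋeɣ/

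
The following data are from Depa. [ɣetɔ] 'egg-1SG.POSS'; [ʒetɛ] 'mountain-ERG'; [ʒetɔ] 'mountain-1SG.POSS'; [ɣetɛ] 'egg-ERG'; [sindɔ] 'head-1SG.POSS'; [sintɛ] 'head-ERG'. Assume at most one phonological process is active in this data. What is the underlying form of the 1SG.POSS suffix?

/-dɔ/

The 1SG.POSS morpheme has two allomorphs, [-dɔ] and [-tɔ].
The ERG suffix, which begins with [t], is invariant after every stem; so [t] is not altered by any rule here.
The 1SG.POSS suffix is therefore /-dɔ/ underlyingly, with post-vocalic devoicing: voiced stops become voiceless after a vowel.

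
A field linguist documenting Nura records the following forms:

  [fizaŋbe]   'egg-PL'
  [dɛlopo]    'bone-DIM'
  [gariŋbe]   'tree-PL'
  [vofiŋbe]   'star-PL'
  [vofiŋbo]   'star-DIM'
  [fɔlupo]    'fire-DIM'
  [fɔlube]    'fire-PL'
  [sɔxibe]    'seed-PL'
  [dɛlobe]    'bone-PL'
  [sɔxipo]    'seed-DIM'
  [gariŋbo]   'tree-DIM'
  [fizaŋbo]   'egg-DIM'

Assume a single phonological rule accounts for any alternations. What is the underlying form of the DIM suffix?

The DIM morpheme has two allomorphs, [-bo] and [-po].
By contrast the PL suffix keeps its initial [b] throughout — that segment must be underlying.
The DIM suffix is therefore /-po/ underlyingly, with post-nasal voicing: voiceless stops become voiced after a nasal.

/-po/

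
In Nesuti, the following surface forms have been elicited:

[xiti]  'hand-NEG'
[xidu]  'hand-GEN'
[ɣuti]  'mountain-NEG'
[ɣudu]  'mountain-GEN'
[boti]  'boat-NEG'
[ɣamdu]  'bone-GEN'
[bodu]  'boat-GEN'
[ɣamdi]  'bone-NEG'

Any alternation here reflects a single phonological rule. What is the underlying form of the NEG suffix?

The NEG morpheme has two allomorphs, [-di] and [-ti].
The GEN suffix, which begins with [d], is invariant after every stem; so [d] is not altered by any rule here.
So the underlying form is /-ti/, and voiceless stops become voiced after a nasal.

/-ti/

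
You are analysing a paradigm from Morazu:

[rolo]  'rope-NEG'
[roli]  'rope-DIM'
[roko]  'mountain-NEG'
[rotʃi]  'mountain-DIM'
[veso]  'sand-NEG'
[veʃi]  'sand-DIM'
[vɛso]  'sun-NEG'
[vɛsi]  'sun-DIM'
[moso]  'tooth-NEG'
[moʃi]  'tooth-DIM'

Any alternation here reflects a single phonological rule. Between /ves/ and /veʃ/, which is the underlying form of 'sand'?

The stem for 'sand' ends in [s] in [veso] but [ʃ] in [veʃi].
The stem 'sun' ([vɛso], [vɛsi]) shows [s] unchanged in both environments, so [s] cannot be basic with [ʃ] derived before the DIM suffix.
The underlying segment must be /ʃ/; palato-alveolar /tʃ/ and /ʃ/ become [k] and [s] when no front vowel follows, yielding [s] there.

/veʃ/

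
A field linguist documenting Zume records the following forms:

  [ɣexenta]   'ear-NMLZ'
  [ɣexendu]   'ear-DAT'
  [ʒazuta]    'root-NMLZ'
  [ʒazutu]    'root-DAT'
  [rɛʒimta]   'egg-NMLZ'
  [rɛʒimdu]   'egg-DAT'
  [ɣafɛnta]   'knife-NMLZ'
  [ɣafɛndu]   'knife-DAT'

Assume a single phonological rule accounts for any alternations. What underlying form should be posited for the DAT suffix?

/-du/

The DAT suffix surfaces as [-du] and [-tu], depending on the final segment of the stem.
By contrast the NMLZ suffix keeps its initial [t] throughout — that segment must be underlying.
The DAT suffix is therefore /-du/ underlyingly, with post-vocalic devoicing: voiced stops become voiceless after a vowel.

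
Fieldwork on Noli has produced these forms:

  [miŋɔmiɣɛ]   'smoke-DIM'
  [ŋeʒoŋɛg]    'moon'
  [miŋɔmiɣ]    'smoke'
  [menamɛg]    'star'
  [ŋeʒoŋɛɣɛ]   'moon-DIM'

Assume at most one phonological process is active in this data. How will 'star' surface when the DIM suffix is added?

[menamɛɣɛ]

'moon' shows [ɣ] ~ [g] at the end of the stem ([ŋeʒoŋɛɣɛ] vs [ŋeʒoŋɛg]).
If /ɣ/ were underlying and a rule turned it into [g] in isolation, 'smoke' would also alternate; but it has [ɣ] in both [miŋɔmiɣɛ] and [miŋɔmiɣ].
The alternation reflects intervocalic spirantization: voiced stops become fricatives between vowels. /g/ is underlying.
From [menamɛg] the stem 'star' is /menamɛg/; between vowels this yields [menamɛɣɛ].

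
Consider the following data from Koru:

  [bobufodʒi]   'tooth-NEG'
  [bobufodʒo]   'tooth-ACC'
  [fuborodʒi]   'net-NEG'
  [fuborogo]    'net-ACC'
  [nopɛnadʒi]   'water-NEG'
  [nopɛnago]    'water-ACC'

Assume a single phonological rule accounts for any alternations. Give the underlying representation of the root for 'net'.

/fuborog/

'net' shows [dʒ] ~ [g] at the end of the stem ([fuborodʒi] vs [fuborogo]).
Compare 'tooth', with invariant [dʒ] in [bobufodʒi] and [bobufodʒo]: an analysis with underlying /dʒ/ and a rule producing [g] before the ACC suffix would wrongly predict alternation here too.
The underlying segment must be /g/; /g/ becomes palato-alveolar [dʒ] before a front vowel, yielding [dʒ] there.
The underlying form of 'net' is therefore /fuborog/.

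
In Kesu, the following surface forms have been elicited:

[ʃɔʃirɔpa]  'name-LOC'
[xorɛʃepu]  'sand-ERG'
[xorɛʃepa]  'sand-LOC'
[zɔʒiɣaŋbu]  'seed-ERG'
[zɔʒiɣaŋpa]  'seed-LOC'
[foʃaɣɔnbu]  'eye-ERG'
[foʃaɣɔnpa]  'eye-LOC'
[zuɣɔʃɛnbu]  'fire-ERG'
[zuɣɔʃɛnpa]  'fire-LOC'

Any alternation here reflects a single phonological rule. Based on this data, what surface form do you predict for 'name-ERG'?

[ʃɔʃirɔpu]

The ERG suffix surfaces as [-bu] and [-pu], depending on the final segment of the stem.
By contrast the LOC suffix keeps its initial [p] throughout — that segment must be underlying.
The ERG suffix is therefore /-bu/ underlyingly, with post-vocalic devoicing: voiced stops become voiceless after a vowel.
After 'name', which ends in a vowel, the suffix surfaces as [-pu], giving [ʃɔʃirɔpu].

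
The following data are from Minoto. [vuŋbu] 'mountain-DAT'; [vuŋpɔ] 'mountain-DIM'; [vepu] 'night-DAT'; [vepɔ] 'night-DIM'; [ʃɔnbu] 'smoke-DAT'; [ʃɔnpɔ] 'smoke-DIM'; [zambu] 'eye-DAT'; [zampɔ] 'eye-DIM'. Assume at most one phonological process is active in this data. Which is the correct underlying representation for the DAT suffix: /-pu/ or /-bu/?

/-bu/

The DAT suffix surfaces as [-bu] and [-pu], depending on the final segment of the stem.
The DIM suffix, which begins with [p], is invariant after every stem; so [p] is not altered by any rule here.
So the underlying form is /-bu/, and voiced stops become voiceless after a vowel.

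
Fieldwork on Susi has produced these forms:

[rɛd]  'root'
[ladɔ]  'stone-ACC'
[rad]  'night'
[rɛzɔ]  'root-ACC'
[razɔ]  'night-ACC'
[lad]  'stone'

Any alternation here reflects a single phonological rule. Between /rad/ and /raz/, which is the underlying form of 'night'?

'night' shows [d] ~ [z] at the end of the stem ([rad] vs [razɔ]).
If /d/ were underlying and a rule turned it into [z] before the ACC suffix, 'stone' would also alternate; but it has [d] in both [lad] and [ladɔ].
The alternation reflects word-final hardening: voiced fricatives become stops word-finally. /z/ is underlying.

/raz/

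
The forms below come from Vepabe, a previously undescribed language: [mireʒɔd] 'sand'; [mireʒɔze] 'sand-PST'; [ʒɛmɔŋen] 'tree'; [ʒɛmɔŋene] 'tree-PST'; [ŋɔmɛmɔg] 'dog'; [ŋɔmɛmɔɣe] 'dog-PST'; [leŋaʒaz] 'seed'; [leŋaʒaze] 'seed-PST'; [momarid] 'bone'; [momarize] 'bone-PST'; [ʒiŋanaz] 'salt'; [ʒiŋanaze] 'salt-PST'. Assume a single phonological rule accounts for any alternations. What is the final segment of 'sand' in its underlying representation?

/d/

The stem for 'sand' ends in [d] in [mireʒɔd] but [z] in [mireʒɔze].
The stem 'seed' ([leŋaʒaz], [leŋaʒaze]) shows [z] unchanged in both environments, so [z] cannot be basic with [d] derived in isolation.
Therefore /d/ is basic and [z] is derived by intervocalic spirantization (voiced stops become fricatives between vowels).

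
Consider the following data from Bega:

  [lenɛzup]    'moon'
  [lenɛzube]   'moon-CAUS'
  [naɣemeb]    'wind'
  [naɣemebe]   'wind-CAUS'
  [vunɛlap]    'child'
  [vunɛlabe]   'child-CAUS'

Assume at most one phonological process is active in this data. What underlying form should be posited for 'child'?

/vunɛlap/

In [vunɛlap] and [vunɛlabe] the final segment of 'child' alternates: [p] ~ [b].
But 'wind' keeps [b] in both environments ([naɣemeb], [naɣemebe]), so there is no rule changing /b/ to [p] in isolation.
So /p/ is underlying, and a rule of intervocalic voicing — voiceless stops become voiced between vowels — gives [b].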